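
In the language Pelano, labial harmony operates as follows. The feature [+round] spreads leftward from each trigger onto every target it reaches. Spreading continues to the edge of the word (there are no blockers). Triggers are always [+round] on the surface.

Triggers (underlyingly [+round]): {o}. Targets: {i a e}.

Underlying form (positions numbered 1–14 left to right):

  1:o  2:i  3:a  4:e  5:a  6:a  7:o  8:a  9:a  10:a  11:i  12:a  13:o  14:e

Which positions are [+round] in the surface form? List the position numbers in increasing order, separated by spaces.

From /o/ at 1 leftward: word edge.
From /o/ at 7 leftward: 6 /a/ → [+round]; 5 /a/ → [+round]; 4 /e/ → [+round]; 3 /a/ → [+round]; 2 /i/ → [+round]; 1 /o/ is itself a trigger — this domain ends here.
From /o/ at 13 leftward: 12 /a/ → [+round]; 11 /i/ → [+round]; 10 /a/ → [+round]; 9 /a/ → [+round]; 8 /a/ → [+round]; 7 /o/ is itself a trigger — this domain ends here.
Target with no active source: position 14 stays [-round].

1 2 3 4 5 6 7 8 9 10 11 12 13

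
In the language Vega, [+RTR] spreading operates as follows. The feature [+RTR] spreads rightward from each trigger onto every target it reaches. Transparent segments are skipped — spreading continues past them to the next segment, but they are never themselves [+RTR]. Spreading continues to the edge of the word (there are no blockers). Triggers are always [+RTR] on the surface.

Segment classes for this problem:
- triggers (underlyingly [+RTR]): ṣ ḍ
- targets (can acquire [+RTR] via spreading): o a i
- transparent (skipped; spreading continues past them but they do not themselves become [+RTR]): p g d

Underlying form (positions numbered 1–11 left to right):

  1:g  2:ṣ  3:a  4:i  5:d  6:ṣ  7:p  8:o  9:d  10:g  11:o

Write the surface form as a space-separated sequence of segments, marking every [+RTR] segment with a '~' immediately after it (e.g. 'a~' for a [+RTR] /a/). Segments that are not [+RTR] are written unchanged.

g ṣ~ a~ i~ d ṣ~ p o~ d g o~

From /ṣ/ at 2 rightward: 3 /a/ → [+RTR]; 4 /i/ → [+RTR]; 5 /d/ transparent; 6 /ṣ/ is itself a trigger — this domain ends here.
From /ṣ/ at 6 rightward: 7 /p/ transparent; 8 /o/ → [+RTR]; 9 /d/ transparent; 10 /g/ transparent; 11 /o/ → [+RTR]; word edge.
[+RTR] positions on the surface: 2 3 4 6 8 11.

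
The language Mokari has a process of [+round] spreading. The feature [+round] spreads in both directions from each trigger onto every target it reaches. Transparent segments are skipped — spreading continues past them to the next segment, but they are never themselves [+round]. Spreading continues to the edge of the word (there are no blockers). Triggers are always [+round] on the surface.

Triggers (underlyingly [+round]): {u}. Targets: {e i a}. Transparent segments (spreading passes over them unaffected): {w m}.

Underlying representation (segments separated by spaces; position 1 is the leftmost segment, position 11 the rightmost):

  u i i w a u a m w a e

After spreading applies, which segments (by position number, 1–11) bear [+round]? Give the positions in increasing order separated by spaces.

From /u/ at 1 rightward: 2 /i/ → [+round]; 3 /i/ → [+round]; 4 /w/ transparent; 5 /a/ → [+round]; 6 /u/ is itself a trigger — this domain ends here.
From /u/ at 1 leftward: word edge.
From /u/ at 6 rightward: 7 /a/ → [+round]; 8 /m/ transparent; 9 /w/ transparent; 10 /a/ → [+round]; 11 /e/ → [+round]; word edge.
From /u/ at 6 leftward: 5 /a/ → [+round]; 4 /w/ transparent; 3 /i/ → [+round]; 2 /i/ → [+round]; 1 /u/ is itself a trigger — this domain ends here.

1 2 3 5 6 7 10 11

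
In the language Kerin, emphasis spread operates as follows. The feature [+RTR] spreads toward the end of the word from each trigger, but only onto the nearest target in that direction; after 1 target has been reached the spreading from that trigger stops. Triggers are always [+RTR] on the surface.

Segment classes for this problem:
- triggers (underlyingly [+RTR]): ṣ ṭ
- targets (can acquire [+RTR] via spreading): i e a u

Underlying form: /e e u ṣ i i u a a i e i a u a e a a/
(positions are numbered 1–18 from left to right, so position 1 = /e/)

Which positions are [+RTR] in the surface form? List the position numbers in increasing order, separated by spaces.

4 5

From /ṣ/ at 4 rightward: 5 /i/ → [+RTR]; bound reached.
Targets with no active source: positions 1 2 3 6 7 8 9 10 11 12 13 14 15 16 17 18 stay [-emphatic].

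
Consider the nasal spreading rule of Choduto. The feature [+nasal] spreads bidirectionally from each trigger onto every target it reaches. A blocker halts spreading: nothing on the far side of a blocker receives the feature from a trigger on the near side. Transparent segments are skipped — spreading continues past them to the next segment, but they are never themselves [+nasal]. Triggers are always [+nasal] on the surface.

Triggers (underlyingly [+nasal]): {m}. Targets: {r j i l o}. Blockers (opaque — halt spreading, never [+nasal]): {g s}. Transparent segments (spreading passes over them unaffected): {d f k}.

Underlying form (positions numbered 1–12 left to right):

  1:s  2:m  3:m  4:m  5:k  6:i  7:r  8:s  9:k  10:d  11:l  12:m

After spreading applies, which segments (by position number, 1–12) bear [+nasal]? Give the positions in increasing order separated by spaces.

From /m/ at 2 rightward: 3 /m/ is itself a trigger — this domain ends here.
From /m/ at 2 leftward: 1 /s/ blocks.
From /m/ at 3 rightward: 4 /m/ is itself a trigger — this domain ends here.
From /m/ at 3 leftward: 2 /m/ is itself a trigger — this domain ends here.
From /m/ at 4 rightward: 5 /k/ transparent; 6 /i/ → [+nasal]; 7 /r/ → [+nasal]; 8 /s/ blocks.
From /m/ at 4 leftward: 3 /m/ is itself a trigger — this domain ends here.
From /m/ at 12 rightward: word edge.
From /m/ at 12 leftward: 11 /l/ → [+nasal]; 10 /d/ transparent; 9 /k/ transparent; 8 /s/ blocks.

2 3 4 6 7 11 12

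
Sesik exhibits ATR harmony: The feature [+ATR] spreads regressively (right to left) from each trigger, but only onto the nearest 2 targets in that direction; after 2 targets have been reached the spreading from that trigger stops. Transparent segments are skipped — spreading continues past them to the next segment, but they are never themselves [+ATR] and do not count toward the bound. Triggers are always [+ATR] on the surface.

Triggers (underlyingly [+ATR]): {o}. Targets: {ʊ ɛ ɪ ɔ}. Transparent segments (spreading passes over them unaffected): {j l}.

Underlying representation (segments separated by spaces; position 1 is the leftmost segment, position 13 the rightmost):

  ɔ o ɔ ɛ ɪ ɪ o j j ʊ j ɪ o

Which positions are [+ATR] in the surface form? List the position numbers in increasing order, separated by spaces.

From /o/ at 2 leftward: 1 /ɔ/ → [+ATR]; word edge.
From /o/ at 7 leftward: 6 /ɪ/ → [+ATR]; 5 /ɪ/ → [+ATR]; bound reached.
From /o/ at 13 leftward: 12 /ɪ/ → [+ATR]; 11 /j/ transparent; 10 /ʊ/ → [+ATR]; bound reached.
Targets with no active source: positions 3 4 stay [-ATR].

1 2 5 6 7 10 12 13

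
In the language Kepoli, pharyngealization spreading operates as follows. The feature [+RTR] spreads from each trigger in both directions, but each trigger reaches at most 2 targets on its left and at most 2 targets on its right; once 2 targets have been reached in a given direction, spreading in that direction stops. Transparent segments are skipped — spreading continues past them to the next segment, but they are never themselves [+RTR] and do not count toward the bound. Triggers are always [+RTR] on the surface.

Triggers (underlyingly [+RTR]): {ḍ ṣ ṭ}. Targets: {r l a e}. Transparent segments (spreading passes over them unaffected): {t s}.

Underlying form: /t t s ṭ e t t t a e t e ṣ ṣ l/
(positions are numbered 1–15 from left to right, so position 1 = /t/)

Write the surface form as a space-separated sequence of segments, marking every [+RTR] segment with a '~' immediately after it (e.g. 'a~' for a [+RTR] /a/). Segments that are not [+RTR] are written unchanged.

t t s ṭ~ e~ t t t a~ e~ t e~ ṣ~ ṣ~ l~

From /ṭ/ at 4 rightward: 5 /e/ → [+RTR]; 6 /t/ transparent; 7 /t/ transparent; 8 /t/ transparent; 9 /a/ → [+RTR]; bound reached.
From /ṭ/ at 4 leftward: 3 /s/ transparent; 2 /t/ transparent; 1 /t/ transparent; word edge.
From /ṣ/ at 13 rightward: 14 /ṣ/ is itself a trigger — this domain ends here.
From /ṣ/ at 13 leftward: 12 /e/ → [+RTR]; 11 /t/ transparent; 10 /e/ → [+RTR]; bound reached.
From /ṣ/ at 14 rightward: 15 /l/ → [+RTR]; word edge.
From /ṣ/ at 14 leftward: 13 /ṣ/ is itself a trigger — this domain ends here.
[+RTR] positions on the surface: 4 5 9 10 12 13 14 15.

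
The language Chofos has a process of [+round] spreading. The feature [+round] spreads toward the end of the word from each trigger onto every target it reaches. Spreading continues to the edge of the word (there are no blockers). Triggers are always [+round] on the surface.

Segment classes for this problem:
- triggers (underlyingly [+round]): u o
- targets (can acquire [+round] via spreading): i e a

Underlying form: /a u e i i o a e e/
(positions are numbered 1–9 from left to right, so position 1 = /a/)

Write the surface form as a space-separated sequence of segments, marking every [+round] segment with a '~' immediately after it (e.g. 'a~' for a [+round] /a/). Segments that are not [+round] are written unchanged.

From /u/ at 2 rightward: 3 /e/ → [+round]; 4 /i/ → [+round]; 5 /i/ → [+round]; 6 /o/ is itself a trigger — this domain ends here.
From /o/ at 6 rightward: 7 /a/ → [+round]; 8 /e/ → [+round]; 9 /e/ → [+round]; word edge.
Target with no active source: position 1 stays [-round].
[+round] positions on the surface: 2 3 4 5 6 7 8 9.

a u~ e~ i~ i~ o~ a~ e~ e~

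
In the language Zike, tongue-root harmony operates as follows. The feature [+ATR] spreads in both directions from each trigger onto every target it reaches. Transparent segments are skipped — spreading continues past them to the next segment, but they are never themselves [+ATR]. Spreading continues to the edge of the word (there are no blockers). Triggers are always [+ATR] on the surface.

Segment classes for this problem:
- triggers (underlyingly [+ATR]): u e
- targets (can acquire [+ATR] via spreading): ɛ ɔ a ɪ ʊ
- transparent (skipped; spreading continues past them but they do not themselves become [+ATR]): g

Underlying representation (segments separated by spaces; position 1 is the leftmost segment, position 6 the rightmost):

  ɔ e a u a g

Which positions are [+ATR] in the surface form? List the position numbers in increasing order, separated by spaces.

From /e/ at 2 rightward: 3 /a/ → [+ATR]; 4 /u/ is itself a trigger — this domain ends here.
From /e/ at 2 leftward: 1 /ɔ/ → [+ATR]; word edge.
From /u/ at 4 rightward: 5 /a/ → [+ATR]; 6 /g/ transparent; word edge.
From /u/ at 4 leftward: 3 /a/ → [+ATR]; 2 /e/ is itself a trigger — this domain ends here.

1 2 3 4 5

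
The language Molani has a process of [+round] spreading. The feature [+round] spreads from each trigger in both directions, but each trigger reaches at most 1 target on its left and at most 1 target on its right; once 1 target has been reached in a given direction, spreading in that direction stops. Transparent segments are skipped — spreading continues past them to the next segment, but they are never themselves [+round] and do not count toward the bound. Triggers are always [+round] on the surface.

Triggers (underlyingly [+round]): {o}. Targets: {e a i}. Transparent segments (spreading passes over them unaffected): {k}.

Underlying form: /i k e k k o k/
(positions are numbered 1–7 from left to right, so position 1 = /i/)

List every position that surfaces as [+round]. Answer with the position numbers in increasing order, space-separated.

3 6

From /o/ at 6 rightward: 7 /k/ transparent; word edge.
From /o/ at 6 leftward: 5 /k/ transparent; 4 /k/ transparent; 3 /e/ → [+round]; bound reached.
Target with no active source: position 1 stays [-round].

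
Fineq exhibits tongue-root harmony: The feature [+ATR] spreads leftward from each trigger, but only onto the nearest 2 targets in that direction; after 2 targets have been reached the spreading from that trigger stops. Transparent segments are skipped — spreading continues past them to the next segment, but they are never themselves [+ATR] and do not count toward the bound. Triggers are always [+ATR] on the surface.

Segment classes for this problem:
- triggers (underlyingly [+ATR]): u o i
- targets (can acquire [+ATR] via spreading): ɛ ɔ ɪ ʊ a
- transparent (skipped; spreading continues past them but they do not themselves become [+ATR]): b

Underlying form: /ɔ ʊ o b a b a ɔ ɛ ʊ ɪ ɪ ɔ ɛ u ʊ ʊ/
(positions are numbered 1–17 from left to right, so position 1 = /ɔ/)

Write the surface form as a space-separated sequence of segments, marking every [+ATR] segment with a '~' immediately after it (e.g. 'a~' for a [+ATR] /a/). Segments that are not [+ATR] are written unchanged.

ɔ~ ʊ~ o~ b a b a ɔ ɛ ʊ ɪ ɪ ɔ~ ɛ~ u~ ʊ ʊ

From /o/ at 3 leftward: 2 /ʊ/ → [+ATR]; 1 /ɔ/ → [+ATR]; bound reached.
From /u/ at 15 leftward: 14 /ɛ/ → [+ATR]; 13 /ɔ/ → [+ATR]; bound reached.
Targets with no active source: positions 5 7 8 9 10 11 12 16 17 stay [-ATR].
[+ATR] positions on the surface: 1 2 3 13 14 15.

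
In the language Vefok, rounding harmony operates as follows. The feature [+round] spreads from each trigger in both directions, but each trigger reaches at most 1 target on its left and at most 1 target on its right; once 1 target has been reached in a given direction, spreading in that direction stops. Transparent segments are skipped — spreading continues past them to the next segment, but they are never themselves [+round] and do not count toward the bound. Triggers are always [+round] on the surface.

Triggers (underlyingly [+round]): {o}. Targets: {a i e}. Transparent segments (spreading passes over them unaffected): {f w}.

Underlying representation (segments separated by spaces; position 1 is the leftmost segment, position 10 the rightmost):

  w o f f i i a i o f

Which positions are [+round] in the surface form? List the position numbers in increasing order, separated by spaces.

From /o/ at 2 rightward: 3 /f/ transparent; 4 /f/ transparent; 5 /i/ → [+round]; bound reached.
From /o/ at 2 leftward: 1 /w/ transparent; word edge.
From /o/ at 9 rightward: 10 /f/ transparent; word edge.
From /o/ at 9 leftward: 8 /i/ → [+round]; bound reached.
Targets with no active source: positions 6 7 stay [-round].

2 5 8 9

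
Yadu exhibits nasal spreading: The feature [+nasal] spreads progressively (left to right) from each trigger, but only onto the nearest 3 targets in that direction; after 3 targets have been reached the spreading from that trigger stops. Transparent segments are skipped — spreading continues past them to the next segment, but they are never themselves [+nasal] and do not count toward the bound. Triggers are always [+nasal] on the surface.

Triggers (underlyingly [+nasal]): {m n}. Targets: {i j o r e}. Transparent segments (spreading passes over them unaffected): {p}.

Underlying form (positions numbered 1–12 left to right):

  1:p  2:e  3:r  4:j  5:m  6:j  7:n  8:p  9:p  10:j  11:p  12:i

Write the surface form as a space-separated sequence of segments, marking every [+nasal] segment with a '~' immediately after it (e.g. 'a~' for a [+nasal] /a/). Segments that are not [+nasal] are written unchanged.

p e r j m~ j~ n~ p p j~ p i~

From /m/ at 5 rightward: 6 /j/ → [+nasal]; 7 /n/ is itself a trigger — this domain ends here.
From /n/ at 7 rightward: 8 /p/ transparent; 9 /p/ transparent; 10 /j/ → [+nasal]; 11 /p/ transparent; 12 /i/ → [+nasal]; word edge.
Targets with no active source: positions 2 3 4 stay [-nasal].
[+nasal] positions on the surface: 5 6 7 10 12.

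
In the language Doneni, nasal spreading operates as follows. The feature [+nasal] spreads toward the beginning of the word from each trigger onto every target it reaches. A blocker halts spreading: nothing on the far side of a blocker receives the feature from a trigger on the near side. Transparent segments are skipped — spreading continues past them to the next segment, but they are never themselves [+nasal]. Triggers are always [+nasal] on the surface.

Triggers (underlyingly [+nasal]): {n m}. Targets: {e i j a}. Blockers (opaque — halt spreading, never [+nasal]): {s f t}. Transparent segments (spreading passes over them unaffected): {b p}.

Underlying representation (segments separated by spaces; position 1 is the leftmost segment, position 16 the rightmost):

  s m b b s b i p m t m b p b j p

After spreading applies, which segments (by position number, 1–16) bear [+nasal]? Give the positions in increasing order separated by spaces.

From /m/ at 2 leftward: 1 /s/ blocks.
From /m/ at 9 leftward: 8 /p/ transparent; 7 /i/ → [+nasal]; 6 /b/ transparent; 5 /s/ blocks.
From /m/ at 11 leftward: 10 /t/ blocks.
Target with no active source: position 15 stays [-nasal].

2 7 9 11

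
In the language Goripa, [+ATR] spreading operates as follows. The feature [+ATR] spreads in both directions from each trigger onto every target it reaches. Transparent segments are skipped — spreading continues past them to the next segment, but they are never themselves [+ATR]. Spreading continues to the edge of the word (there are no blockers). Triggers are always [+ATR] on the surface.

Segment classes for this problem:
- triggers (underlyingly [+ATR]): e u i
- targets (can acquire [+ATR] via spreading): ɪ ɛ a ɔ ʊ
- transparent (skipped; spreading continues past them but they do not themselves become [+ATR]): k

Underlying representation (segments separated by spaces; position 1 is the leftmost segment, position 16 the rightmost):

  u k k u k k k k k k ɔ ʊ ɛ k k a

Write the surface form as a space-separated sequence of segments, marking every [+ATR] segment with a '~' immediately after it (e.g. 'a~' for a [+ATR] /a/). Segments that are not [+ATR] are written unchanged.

From /u/ at 1 rightward: 2 /k/ transparent; 3 /k/ transparent; 4 /u/ is itself a trigger — this domain ends here.
From /u/ at 1 leftward: word edge.
From /u/ at 4 rightward: 5 /k/ transparent; 6 /k/ transparent; 7 /k/ transparent; 8 /k/ transparent; 9 /k/ transparent; 10 /k/ transparent; 11 /ɔ/ → [+ATR]; 12 /ʊ/ → [+ATR]; 13 /ɛ/ → [+ATR]; 14 /k/ transparent; 15 /k/ transparent; 16 /a/ → [+ATR]; word edge.
From /u/ at 4 leftward: 3 /k/ transparent; 2 /k/ transparent; 1 /u/ is itself a trigger — this domain ends here.
[+ATR] positions on the surface: 1 4 11 12 13 16.

u~ k k u~ k k k k k k ɔ~ ʊ~ ɛ~ k k a~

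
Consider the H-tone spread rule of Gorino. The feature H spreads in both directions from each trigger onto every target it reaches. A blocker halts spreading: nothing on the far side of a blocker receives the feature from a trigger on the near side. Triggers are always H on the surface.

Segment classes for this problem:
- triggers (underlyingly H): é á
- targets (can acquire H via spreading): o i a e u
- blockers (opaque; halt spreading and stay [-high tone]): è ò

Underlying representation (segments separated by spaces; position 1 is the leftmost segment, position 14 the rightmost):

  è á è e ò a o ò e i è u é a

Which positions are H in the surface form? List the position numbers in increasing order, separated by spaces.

From /á/ at 2 rightward: 3 /è/ blocks.
From /á/ at 2 leftward: 1 /è/ blocks.
From /é/ at 13 rightward: 14 /a/ → H; word edge.
From /é/ at 13 leftward: 12 /u/ → H; 11 /è/ blocks.
Targets with no active source: positions 4 6 7 9 10 stay [-high tone].

2 12 13 14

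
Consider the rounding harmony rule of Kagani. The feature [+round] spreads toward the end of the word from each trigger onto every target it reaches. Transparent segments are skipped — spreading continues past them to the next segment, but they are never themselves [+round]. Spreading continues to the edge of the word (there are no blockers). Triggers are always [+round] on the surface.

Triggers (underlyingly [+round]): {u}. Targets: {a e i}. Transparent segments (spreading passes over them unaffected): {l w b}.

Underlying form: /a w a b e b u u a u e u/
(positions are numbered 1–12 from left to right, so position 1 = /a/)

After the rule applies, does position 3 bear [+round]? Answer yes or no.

no

From /u/ at 7 rightward: 8 /u/ is itself a trigger — this domain ends here.
From /u/ at 8 rightward: 9 /a/ → [+round]; 10 /u/ is itself a trigger — this domain ends here.
From /u/ at 10 rightward: 11 /e/ → [+round]; 12 /u/ is itself a trigger — this domain ends here.
From /u/ at 12 rightward: word edge.
Targets with no active source: positions 1 3 5 stay [-round].
[+round] positions on the surface: 7 8 9 10 11 12.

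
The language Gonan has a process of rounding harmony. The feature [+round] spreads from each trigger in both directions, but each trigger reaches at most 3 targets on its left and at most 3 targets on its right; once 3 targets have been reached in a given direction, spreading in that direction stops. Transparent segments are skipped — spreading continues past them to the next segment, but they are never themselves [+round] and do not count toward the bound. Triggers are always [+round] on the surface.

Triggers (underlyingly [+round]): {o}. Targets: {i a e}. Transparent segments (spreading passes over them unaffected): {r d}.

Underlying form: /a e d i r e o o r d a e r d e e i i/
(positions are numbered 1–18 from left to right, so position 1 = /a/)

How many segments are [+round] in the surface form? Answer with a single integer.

8

From /o/ at 7 rightward: 8 /o/ is itself a trigger — this domain ends here.
From /o/ at 7 leftward: 6 /e/ → [+round]; 5 /r/ transparent; 4 /i/ → [+round]; 3 /d/ transparent; 2 /e/ → [+round]; bound reached.
From /o/ at 8 rightward: 9 /r/ transparent; 10 /d/ transparent; 11 /a/ → [+round]; 12 /e/ → [+round]; 13 /r/ transparent; 14 /d/ transparent; 15 /e/ → [+round]; bound reached.
From /o/ at 8 leftward: 7 /o/ is itself a trigger — this domain ends here.
Targets with no active source: positions 1 16 17 18 stay [-round].
[+round] positions on the surface: 2 4 6 7 8 11 12 15.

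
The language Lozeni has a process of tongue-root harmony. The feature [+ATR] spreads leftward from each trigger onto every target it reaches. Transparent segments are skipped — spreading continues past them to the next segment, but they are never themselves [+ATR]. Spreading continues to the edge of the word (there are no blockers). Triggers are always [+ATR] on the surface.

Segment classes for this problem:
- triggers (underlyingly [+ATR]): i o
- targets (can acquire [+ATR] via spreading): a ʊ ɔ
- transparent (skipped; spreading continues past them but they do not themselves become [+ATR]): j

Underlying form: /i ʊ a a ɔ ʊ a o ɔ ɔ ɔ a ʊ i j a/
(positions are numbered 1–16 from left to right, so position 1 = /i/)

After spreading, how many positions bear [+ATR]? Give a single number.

14

From /i/ at 1 leftward: word edge.
From /o/ at 8 leftward: 7 /a/ → [+ATR]; 6 /ʊ/ → [+ATR]; 5 /ɔ/ → [+ATR]; 4 /a/ → [+ATR]; 3 /a/ → [+ATR]; 2 /ʊ/ → [+ATR]; 1 /i/ is itself a trigger — this domain ends here.
From /i/ at 14 leftward: 13 /ʊ/ → [+ATR]; 12 /a/ → [+ATR]; 11 /ɔ/ → [+ATR]; 10 /ɔ/ → [+ATR]; 9 /ɔ/ → [+ATR]; 8 /o/ is itself a trigger — this domain ends here.
Target with no active source: position 16 stays [-ATR].
[+ATR] positions on the surface: 1 2 3 4 5 6 7 8 9 10 11 12 13 14.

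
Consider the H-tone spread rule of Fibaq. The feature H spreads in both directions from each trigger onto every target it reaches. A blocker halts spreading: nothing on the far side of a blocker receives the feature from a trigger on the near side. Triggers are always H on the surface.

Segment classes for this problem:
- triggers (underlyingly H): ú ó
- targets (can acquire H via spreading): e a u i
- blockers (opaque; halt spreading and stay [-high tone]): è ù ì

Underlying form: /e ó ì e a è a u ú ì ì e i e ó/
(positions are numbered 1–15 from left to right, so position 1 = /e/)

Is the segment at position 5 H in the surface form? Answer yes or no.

From /ó/ at 2 rightward: 3 /ì/ blocks.
From /ó/ at 2 leftward: 1 /e/ → H; word edge.
From /ú/ at 9 rightward: 10 /ì/ blocks.
From /ú/ at 9 leftward: 8 /u/ → H; 7 /a/ → H; 6 /è/ blocks.
From /ó/ at 15 rightward: word edge.
From /ó/ at 15 leftward: 14 /e/ → H; 13 /i/ → H; 12 /e/ → H; 11 /ì/ blocks.
Targets with no active source: positions 4 5 stay [-high tone].
H positions on the surface: 1 2 7 8 9 12 13 14 15.

no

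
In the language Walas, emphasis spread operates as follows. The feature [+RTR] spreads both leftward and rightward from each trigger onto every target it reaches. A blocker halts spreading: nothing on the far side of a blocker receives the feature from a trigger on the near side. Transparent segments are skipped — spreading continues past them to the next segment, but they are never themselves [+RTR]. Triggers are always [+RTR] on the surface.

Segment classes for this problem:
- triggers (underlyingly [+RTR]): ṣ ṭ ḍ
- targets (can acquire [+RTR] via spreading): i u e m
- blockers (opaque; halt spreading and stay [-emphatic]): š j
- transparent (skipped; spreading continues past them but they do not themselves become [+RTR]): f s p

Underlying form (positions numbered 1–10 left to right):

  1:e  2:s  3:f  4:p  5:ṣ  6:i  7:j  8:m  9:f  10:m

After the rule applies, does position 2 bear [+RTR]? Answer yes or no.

no

From /ṣ/ at 5 rightward: 6 /i/ → [+RTR]; 7 /j/ blocks.
From /ṣ/ at 5 leftward: 4 /p/ transparent; 3 /f/ transparent; 2 /s/ transparent; 1 /e/ → [+RTR]; word edge.
Targets with no active source: positions 8 10 stay [-emphatic].
[+RTR] positions on the surface: 1 5 6.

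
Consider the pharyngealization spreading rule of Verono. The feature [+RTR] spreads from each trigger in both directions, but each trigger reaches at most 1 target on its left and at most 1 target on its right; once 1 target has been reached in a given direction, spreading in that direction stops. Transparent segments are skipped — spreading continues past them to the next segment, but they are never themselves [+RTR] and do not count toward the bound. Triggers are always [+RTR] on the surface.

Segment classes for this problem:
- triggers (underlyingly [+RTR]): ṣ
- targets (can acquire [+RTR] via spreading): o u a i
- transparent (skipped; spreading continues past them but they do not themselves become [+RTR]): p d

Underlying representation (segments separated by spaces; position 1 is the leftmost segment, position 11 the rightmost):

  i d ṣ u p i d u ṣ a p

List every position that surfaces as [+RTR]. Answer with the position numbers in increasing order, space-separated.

1 3 4 8 9 10

From /ṣ/ at 3 rightward: 4 /u/ → [+RTR]; bound reached.
From /ṣ/ at 3 leftward: 2 /d/ transparent; 1 /i/ → [+RTR]; bound reached.
From /ṣ/ at 9 rightward: 10 /a/ → [+RTR]; bound reached.
From /ṣ/ at 9 leftward: 8 /u/ → [+RTR]; bound reached.
Target with no active source: position 6 stays [-emphatic].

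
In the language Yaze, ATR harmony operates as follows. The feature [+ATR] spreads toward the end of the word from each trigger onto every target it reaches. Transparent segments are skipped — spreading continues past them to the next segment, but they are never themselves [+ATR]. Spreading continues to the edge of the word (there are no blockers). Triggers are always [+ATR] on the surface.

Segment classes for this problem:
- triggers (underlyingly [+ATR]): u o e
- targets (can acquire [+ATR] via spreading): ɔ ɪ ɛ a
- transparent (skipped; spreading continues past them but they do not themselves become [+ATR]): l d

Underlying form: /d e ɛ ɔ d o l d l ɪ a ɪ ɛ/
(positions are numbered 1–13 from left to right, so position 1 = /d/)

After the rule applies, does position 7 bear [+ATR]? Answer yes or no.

From /e/ at 2 rightward: 3 /ɛ/ → [+ATR]; 4 /ɔ/ → [+ATR]; 5 /d/ transparent; 6 /o/ is itself a trigger — this domain ends here.
From /o/ at 6 rightward: 7 /l/ transparent; 8 /d/ transparent; 9 /l/ transparent; 10 /ɪ/ → [+ATR]; 11 /a/ → [+ATR]; 12 /ɪ/ → [+ATR]; 13 /ɛ/ → [+ATR]; word edge.
[+ATR] positions on the surface: 2 3 4 6 10 11 12 13.

no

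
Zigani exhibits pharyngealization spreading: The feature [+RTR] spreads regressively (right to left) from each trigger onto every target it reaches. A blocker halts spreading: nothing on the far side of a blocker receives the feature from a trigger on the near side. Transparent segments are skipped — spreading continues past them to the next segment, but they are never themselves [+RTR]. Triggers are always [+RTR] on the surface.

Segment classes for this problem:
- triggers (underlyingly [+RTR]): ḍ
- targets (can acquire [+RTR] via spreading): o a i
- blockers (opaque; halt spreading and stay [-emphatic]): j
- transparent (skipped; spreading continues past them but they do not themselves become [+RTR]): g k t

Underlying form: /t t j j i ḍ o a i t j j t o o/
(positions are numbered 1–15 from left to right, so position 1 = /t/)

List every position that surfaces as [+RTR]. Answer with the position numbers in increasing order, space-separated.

5 6

From /ḍ/ at 6 leftward: 5 /i/ → [+RTR]; 4 /j/ blocks.
Targets with no active source: positions 7 8 9 14 15 stay [-emphatic].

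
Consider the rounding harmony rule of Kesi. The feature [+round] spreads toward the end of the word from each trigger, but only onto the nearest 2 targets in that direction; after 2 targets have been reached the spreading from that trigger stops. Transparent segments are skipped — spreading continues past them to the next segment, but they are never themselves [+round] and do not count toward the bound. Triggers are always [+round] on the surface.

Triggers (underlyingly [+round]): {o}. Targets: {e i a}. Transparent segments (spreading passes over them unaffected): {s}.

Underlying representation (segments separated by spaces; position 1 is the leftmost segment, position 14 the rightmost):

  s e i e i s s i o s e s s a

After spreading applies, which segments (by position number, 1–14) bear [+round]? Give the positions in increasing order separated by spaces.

9 11 14

From /o/ at 9 rightward: 10 /s/ transparent; 11 /e/ → [+round]; 12 /s/ transparent; 13 /s/ transparent; 14 /a/ → [+round]; bound reached.
Targets with no active source: positions 2 3 4 5 8 stay [-round].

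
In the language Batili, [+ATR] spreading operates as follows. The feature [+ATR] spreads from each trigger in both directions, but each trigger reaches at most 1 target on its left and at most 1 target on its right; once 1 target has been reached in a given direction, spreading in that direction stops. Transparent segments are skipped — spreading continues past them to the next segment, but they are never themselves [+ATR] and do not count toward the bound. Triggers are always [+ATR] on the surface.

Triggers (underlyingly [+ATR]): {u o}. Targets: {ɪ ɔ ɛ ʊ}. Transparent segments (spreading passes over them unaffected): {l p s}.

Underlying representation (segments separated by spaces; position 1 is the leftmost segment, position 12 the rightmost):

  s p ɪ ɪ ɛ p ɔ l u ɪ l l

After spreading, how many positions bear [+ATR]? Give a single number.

3

From /u/ at 9 rightward: 10 /ɪ/ → [+ATR]; bound reached.
From /u/ at 9 leftward: 8 /l/ transparent; 7 /ɔ/ → [+ATR]; bound reached.
Targets with no active source: positions 3 4 5 stay [-ATR].
[+ATR] positions on the surface: 7 9 10.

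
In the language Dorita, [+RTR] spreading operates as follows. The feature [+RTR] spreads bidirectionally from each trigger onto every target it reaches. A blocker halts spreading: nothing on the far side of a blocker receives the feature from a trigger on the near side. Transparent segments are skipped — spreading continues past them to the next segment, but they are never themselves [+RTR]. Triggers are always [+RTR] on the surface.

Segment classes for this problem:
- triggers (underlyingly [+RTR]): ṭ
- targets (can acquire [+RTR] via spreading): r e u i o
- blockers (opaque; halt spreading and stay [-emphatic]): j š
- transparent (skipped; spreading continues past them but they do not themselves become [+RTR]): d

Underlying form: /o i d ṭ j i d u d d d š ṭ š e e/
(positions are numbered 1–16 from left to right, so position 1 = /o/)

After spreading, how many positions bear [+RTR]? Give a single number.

From /ṭ/ at 4 rightward: 5 /j/ blocks.
From /ṭ/ at 4 leftward: 3 /d/ transparent; 2 /i/ → [+RTR]; 1 /o/ → [+RTR]; word edge.
From /ṭ/ at 13 rightward: 14 /š/ blocks.
From /ṭ/ at 13 leftward: 12 /š/ blocks.
Targets with no active source: positions 6 8 15 16 stay [-emphatic].
[+RTR] positions on the surface: 1 2 4 13.

4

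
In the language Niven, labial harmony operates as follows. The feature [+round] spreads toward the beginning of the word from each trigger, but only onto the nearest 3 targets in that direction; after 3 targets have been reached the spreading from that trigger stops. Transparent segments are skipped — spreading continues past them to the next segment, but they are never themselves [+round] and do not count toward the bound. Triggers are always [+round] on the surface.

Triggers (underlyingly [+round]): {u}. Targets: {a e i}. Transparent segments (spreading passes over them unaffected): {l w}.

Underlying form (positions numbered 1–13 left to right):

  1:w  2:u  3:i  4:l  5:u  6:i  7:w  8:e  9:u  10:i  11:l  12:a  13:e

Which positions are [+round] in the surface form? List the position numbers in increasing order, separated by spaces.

2 3 5 6 8 9

From /u/ at 2 leftward: 1 /w/ transparent; word edge.
From /u/ at 5 leftward: 4 /l/ transparent; 3 /i/ → [+round]; 2 /u/ is itself a trigger — this domain ends here.
From /u/ at 9 leftward: 8 /e/ → [+round]; 7 /w/ transparent; 6 /i/ → [+round]; 5 /u/ is itself a trigger — this domain ends here.
Targets with no active source: positions 10 12 13 stay [-round].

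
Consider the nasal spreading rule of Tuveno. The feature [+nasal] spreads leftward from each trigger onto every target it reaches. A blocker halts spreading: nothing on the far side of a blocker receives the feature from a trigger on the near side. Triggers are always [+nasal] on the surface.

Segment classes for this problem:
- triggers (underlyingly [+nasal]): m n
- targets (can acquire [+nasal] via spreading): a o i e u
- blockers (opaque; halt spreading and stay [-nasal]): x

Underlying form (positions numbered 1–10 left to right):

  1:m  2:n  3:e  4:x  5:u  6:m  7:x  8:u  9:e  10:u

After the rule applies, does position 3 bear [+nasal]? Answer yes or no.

From /m/ at 1 leftward: word edge.
From /n/ at 2 leftward: 1 /m/ is itself a trigger — this domain ends here.
From /m/ at 6 leftward: 5 /u/ → [+nasal]; 4 /x/ blocks.
Targets with no active source: positions 3 8 9 10 stay [-nasal].
[+nasal] positions on the surface: 1 2 5 6.

no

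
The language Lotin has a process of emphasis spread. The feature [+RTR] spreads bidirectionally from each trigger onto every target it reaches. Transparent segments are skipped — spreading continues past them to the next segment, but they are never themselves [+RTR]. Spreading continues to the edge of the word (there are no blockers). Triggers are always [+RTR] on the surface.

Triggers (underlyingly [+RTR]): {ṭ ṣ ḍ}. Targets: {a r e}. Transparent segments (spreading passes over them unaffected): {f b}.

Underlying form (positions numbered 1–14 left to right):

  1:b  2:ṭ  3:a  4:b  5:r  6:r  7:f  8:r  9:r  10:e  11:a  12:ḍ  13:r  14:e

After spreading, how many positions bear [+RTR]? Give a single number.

11

From /ṭ/ at 2 rightward: 3 /a/ → [+RTR]; 4 /b/ transparent; 5 /r/ → [+RTR]; 6 /r/ → [+RTR]; 7 /f/ transparent; 8 /r/ → [+RTR]; 9 /r/ → [+RTR]; 10 /e/ → [+RTR]; 11 /a/ → [+RTR]; 12 /ḍ/ is itself a trigger — this domain ends here.
From /ṭ/ at 2 leftward: 1 /b/ transparent; word edge.
From /ḍ/ at 12 rightward: 13 /r/ → [+RTR]; 14 /e/ → [+RTR]; word edge.
From /ḍ/ at 12 leftward: 11 /a/ → [+RTR]; 10 /e/ → [+RTR]; 9 /r/ → [+RTR]; 8 /r/ → [+RTR]; 7 /f/ transparent; 6 /r/ → [+RTR]; 5 /r/ → [+RTR]; 4 /b/ transparent; 3 /a/ → [+RTR]; 2 /ṭ/ is itself a trigger — this domain ends here.
[+RTR] positions on the surface: 2 3 5 6 8 9 10 11 12 13 14.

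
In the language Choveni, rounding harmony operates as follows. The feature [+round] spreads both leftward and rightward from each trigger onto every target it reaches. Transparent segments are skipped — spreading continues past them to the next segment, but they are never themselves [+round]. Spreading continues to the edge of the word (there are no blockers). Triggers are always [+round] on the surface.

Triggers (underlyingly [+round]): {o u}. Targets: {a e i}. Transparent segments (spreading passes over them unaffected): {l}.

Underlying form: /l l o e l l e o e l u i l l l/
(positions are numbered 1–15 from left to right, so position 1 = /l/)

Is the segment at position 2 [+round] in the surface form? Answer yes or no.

From /o/ at 3 rightward: 4 /e/ → [+round]; 5 /l/ transparent; 6 /l/ transparent; 7 /e/ → [+round]; 8 /o/ is itself a trigger — this domain ends here.
From /o/ at 3 leftward: 2 /l/ transparent; 1 /l/ transparent; word edge.
From /o/ at 8 rightward: 9 /e/ → [+round]; 10 /l/ transparent; 11 /u/ is itself a trigger — this domain ends here.
From /o/ at 8 leftward: 7 /e/ → [+round]; 6 /l/ transparent; 5 /l/ transparent; 4 /e/ → [+round]; 3 /o/ is itself a trigger — this domain ends here.
From /u/ at 11 rightward: 12 /i/ → [+round]; 13 /l/ transparent; 14 /l/ transparent; 15 /l/ transparent; word edge.
From /u/ at 11 leftward: 10 /l/ transparent; 9 /e/ → [+round]; 8 /o/ is itself a trigger — this domain ends here.
[+round] positions on the surface: 3 4 7 8 9 11 12.

no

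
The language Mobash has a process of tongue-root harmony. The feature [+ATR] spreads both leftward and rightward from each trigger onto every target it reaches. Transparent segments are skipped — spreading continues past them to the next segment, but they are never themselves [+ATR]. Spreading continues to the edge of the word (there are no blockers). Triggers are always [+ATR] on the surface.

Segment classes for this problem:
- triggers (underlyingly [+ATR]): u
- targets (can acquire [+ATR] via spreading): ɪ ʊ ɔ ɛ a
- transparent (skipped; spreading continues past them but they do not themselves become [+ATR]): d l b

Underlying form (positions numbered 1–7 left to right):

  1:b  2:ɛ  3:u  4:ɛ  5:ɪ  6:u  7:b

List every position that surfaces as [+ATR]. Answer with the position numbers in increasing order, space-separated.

2 3 4 5 6

From /u/ at 3 rightward: 4 /ɛ/ → [+ATR]; 5 /ɪ/ → [+ATR]; 6 /u/ is itself a trigger — this domain ends here.
From /u/ at 3 leftward: 2 /ɛ/ → [+ATR]; 1 /b/ transparent; word edge.
From /u/ at 6 rightward: 7 /b/ transparent; word edge.
From /u/ at 6 leftward: 5 /ɪ/ → [+ATR]; 4 /ɛ/ → [+ATR]; 3 /u/ is itself a trigger — this domain ends here.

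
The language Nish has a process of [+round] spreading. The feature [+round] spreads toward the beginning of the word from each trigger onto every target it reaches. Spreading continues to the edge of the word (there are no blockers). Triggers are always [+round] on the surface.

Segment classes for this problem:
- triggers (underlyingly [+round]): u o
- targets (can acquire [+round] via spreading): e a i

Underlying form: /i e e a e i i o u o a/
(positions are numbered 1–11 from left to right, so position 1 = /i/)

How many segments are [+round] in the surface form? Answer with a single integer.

From /o/ at 8 leftward: 7 /i/ → [+round]; 6 /i/ → [+round]; 5 /e/ → [+round]; 4 /a/ → [+round]; 3 /e/ → [+round]; 2 /e/ → [+round]; 1 /i/ → [+round]; word edge.
From /u/ at 9 leftward: 8 /o/ is itself a trigger — this domain ends here.
From /o/ at 10 leftward: 9 /u/ is itself a trigger — this domain ends here.
Target with no active source: position 11 stays [-round].
[+round] positions on the surface: 1 2 3 4 5 6 7 8 9 10.

10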